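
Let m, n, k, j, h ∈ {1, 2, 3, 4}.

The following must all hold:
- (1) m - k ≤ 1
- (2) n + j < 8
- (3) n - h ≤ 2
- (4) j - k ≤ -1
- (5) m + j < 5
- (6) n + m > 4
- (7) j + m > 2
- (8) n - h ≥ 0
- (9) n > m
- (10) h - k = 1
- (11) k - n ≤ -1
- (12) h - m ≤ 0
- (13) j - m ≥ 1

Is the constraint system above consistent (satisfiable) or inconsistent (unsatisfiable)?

Unsatisfiable

Constraints 3, 4, 11, 12, and 13 give n − k ≥ 1, k − j ≥ 1, j − m ≥ 1, m − h ≥ 0, h − n ≥ -2.
Adding all 5 inequalities: the left sides telescope to 0, and the right sides sum to 1 + 1 + 1 + 0 + (-2) = 1. So 0 ≥ 1, which is false.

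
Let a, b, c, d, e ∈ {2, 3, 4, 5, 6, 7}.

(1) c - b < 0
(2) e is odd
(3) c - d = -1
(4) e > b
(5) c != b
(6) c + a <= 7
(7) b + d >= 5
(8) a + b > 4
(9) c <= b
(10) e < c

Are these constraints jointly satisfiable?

Unsatisfiable

Constraints 1, 4, and 10 give b < e, e < c, c < b. Chaining: b < e < c < b, which forces b < b — impossible.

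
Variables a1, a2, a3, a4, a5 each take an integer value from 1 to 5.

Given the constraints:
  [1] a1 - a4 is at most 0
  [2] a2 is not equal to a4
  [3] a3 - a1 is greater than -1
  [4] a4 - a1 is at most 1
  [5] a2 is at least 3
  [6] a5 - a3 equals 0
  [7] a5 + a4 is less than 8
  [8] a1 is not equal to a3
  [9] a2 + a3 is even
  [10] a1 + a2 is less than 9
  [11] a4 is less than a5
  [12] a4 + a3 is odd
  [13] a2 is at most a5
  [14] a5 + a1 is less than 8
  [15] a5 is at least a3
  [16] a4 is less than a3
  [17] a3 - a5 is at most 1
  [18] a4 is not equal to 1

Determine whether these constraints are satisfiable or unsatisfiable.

Satisfiable

Try a1 = 3, a2 = 4, a3 = 4, a4 = 3, a5 = 4.
Check constraint 1: a1 - a4 = 0; constraint 3: a3 - a1 = 1; constraint 4: a4 - a1 = 0. The remaining constraints are straightforward to verify.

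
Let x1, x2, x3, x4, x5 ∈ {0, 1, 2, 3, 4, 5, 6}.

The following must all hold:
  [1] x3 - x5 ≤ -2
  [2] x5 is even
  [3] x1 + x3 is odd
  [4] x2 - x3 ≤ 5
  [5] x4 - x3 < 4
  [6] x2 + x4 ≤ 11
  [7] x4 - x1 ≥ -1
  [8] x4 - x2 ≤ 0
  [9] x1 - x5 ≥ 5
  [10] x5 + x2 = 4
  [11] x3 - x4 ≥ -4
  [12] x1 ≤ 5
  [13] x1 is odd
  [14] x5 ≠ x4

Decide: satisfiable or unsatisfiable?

Unsatisfiable

Constraints 1, 4, 7, 8, and 9 give x3 − x2 ≥ -5, x2 − x4 ≥ 0, x4 − x1 ≥ -1, x1 − x5 ≥ 5, x5 − x3 ≥ 2.
Adding all 5 inequalities: the left sides telescope to 0, and the right sides sum to (-5) + 0 + (-1) + 5 + 2 = 1. So 0 ≥ 1, which is false.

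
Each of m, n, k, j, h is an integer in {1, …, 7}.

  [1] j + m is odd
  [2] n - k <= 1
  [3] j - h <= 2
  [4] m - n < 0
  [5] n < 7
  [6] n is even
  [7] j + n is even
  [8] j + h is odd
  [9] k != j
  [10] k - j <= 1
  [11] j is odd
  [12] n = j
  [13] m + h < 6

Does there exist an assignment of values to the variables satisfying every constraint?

Unsatisfiable

Constraint 11 makes j odd and constraint 6 makes n even, so j + n must be odd. Constraint 7 says j + n is even — contradiction.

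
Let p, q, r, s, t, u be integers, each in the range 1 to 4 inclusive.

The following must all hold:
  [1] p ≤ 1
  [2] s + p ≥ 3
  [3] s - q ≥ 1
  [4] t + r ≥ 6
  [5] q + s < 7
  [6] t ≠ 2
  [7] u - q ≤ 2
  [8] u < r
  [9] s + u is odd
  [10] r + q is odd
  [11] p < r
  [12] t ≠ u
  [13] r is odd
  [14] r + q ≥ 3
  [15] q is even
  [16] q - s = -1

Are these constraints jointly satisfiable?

Satisfiable

Setting (p, q, r, s, t, u) = (1, 2, 3, 3, 4, 2) satisfies everything: constraint 2: s + p = 4; constraint 3: s - q = 1, and the others follow.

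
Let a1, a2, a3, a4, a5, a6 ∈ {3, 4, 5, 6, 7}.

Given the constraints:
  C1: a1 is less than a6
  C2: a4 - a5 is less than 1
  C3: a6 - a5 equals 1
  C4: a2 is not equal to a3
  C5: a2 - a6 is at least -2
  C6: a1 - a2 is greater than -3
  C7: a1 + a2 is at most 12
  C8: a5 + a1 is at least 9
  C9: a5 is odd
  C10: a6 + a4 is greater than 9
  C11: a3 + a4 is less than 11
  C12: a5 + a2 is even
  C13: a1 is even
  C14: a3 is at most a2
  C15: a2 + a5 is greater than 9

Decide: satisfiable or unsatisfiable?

One satisfying assignment is a1 = 4, a2 = 5, a3 = 3, a4 = 5, a5 = 5, a6 = 6.
For the less obvious constraints — constraint 2: a4 - a5 = 0; constraint 3: a6 - a5 = 1 — and the others hold by inspection.

Satisfiable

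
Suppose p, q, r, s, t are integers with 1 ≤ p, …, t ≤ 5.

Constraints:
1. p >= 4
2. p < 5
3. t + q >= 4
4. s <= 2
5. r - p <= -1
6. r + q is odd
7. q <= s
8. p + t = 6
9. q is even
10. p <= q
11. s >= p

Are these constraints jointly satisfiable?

From constraints 1 and 10: q ≥ p and p ≥ 4, so q ≥ 4. From constraints 4 and 7: q ≤ s and s ≤ 2, so q ≤ 2. But 2 < 4, so no value of q works.

Unsatisfiable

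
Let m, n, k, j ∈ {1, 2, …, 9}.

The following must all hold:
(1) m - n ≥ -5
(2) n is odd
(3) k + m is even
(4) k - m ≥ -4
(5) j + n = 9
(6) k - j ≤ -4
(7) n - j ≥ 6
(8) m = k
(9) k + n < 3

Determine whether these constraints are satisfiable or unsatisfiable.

Constraints 1, 4, 6, and 7 give j − k ≥ 4, k − m ≥ -4, m − n ≥ -5, n − j ≥ 6.
Adding all 4 inequalities: the left sides telescope to 0, and the right sides sum to 4 + (-4) + (-5) + 6 = 1. So 0 ≥ 1, which is false.

Unsatisfiable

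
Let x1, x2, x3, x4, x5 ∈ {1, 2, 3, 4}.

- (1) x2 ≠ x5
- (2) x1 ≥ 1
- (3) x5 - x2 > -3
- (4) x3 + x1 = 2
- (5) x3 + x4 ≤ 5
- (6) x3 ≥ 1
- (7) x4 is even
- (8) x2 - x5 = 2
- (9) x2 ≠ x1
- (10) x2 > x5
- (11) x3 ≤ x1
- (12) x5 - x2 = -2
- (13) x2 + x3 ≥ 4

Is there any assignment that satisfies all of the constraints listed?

Satisfiable

Try x1 = 1, x2 = 3, x3 = 1, x4 = 4, x5 = 1.
Check constraint 3: x5 - x2 = -2; constraint 4: x3 + x1 = 2; constraint 5: x3 + x4 = 5. The remaining constraints are straightforward to verify.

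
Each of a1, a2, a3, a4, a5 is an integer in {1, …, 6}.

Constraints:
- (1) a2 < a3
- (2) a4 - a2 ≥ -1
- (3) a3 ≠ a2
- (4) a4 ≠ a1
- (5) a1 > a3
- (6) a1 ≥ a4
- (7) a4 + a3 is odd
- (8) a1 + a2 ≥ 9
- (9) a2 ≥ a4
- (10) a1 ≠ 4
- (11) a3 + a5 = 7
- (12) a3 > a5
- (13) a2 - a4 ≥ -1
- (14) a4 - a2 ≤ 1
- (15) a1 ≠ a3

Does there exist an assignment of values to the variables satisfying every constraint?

Try a1 = 6, a2 = 4, a3 = 5, a4 = 4, a5 = 2.
Check constraint 2: a4 - a2 = 0; constraint 8: a1 + a2 = 10; constraint 11: a3 + a5 = 7. The remaining constraints are straightforward to verify.

Satisfiable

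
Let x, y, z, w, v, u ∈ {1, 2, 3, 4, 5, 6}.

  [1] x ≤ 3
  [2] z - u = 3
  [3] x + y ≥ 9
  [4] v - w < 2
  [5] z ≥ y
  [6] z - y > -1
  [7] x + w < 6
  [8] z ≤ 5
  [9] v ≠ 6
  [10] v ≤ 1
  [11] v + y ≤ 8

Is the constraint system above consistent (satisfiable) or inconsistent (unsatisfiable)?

Unsatisfiable

From constraint 1: x ≤ 3. From constraints 5 and 8: y ≤ z ≤ 5. Hence x + y ≤ 8. But constraint 3 requires x + y ≥ 9, and 9 > 8. Contradiction.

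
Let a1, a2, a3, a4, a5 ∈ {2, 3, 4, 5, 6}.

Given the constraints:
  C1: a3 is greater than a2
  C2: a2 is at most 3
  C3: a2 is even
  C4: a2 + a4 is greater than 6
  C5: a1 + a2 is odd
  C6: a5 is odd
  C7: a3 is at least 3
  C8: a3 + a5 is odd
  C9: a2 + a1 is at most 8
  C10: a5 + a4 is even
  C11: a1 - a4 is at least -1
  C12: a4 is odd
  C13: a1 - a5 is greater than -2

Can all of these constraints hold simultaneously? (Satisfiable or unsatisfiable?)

One satisfying assignment is a1 = 5, a2 = 2, a3 = 6, a4 = 5, a5 = 5.
For the less obvious constraints — constraint 4: a2 + a4 = 7; constraint 9: a2 + a1 = 7 — and the others hold by inspection.

Satisfiable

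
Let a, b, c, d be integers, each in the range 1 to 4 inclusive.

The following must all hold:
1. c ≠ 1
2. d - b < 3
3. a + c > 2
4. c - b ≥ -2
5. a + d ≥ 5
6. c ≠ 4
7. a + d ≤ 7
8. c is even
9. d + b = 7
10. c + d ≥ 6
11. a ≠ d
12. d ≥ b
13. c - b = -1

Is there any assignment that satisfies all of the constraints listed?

Satisfiable

One satisfying assignment is a = 1, b = 3, c = 2, d = 4.
For the less obvious constraints — constraint 2: d - b = 1; constraint 3: a + c = 3 — and the others hold by inspection.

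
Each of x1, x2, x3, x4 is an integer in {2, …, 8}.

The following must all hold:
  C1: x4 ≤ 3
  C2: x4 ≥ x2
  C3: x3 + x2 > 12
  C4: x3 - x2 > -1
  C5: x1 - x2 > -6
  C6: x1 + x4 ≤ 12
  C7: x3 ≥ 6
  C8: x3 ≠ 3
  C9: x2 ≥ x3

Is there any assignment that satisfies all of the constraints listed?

Unsatisfiable

From constraints 7 and 9: x2 ≥ x3 and x3 ≥ 6, so x2 ≥ 6. From constraints 1 and 2: x2 ≤ x4 and x4 ≤ 3, so x2 ≤ 3. But 3 < 6, so no value of x2 works.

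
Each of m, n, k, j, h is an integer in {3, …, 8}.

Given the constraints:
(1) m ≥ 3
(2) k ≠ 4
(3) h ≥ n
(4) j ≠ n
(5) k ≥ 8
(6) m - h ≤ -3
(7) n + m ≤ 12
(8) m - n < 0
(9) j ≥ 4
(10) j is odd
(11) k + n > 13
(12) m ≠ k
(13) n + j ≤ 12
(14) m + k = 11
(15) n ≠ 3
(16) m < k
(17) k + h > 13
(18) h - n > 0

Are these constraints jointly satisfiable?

Satisfiable

Try m = 3, n = 6, k = 8, j = 5, h = 8.
Check constraint 6: m - h = -5; constraint 7: n + m = 9. The remaining constraints are straightforward to verify.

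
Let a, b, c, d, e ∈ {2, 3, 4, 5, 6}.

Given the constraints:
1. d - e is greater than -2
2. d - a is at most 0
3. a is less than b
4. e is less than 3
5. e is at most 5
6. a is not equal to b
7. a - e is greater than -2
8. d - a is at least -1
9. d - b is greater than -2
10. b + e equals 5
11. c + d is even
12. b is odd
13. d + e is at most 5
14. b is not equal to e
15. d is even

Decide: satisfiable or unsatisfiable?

Satisfiable

Try a = 2, b = 3, c = 2, d = 2, e = 2.
Check constraint 1: d - e = 0; constraint 2: d - a = 0; constraint 7: a - e = 0. The remaining constraints are straightforward to verify.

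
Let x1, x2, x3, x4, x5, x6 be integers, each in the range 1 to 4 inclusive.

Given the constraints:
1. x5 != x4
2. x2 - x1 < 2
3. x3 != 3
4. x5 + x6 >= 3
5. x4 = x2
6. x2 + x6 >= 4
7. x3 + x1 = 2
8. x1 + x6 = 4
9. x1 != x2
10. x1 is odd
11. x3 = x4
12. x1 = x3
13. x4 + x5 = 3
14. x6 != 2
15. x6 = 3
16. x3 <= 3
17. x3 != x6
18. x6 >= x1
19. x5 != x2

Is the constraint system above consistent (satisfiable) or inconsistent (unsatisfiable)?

Unsatisfiable

From constraints 5, 11, and 12, x1 = x3 = x4 = x2, so x1 = x2. But constraint 9 says x1 ≠ x2. Contradiction.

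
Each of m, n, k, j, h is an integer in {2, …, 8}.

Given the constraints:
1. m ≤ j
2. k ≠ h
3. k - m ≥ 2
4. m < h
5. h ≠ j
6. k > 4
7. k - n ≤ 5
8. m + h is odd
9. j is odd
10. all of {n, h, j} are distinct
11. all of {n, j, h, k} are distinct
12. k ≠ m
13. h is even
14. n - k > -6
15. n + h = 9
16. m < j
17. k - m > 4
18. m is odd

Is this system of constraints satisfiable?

Satisfiable

One satisfying assignment is m = 3, n = 3, k = 8, j = 7, h = 6.
For the less obvious constraints — constraint 3: k - m = 5; constraint 7: k - n = 5 — and the others hold by inspection.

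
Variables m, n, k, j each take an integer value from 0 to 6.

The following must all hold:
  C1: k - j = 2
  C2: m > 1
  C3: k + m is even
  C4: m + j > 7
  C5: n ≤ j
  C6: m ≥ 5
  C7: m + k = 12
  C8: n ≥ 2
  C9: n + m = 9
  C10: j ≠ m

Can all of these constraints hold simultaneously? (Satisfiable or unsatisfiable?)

Try m = 6, n = 3, k = 6, j = 4.
Check constraint 1: k - j = 2; constraint 4: m + j = 10. The remaining constraints are straightforward to verify.

Satisfiable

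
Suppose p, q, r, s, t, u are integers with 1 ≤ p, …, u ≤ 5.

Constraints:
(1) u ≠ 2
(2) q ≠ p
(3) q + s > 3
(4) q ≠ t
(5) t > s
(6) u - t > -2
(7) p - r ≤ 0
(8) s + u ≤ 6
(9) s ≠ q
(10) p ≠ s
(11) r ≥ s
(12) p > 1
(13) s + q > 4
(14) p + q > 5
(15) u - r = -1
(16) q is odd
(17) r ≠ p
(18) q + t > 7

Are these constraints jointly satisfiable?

Setting (p, q, r, s, t, u) = (2, 5, 4, 1, 3, 3) satisfies everything: constraint 3: q + s = 6; constraint 6: u - t = 0; constraint 7: p - r = -2, and the others follow.

Satisfiable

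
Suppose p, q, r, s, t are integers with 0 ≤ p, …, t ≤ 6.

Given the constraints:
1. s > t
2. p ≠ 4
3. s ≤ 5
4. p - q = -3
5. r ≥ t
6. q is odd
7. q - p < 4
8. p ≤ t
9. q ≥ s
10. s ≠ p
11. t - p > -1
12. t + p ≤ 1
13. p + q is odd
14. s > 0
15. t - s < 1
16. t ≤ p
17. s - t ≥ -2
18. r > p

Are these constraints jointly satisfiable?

Setting (p, q, r, s, t) = (0, 3, 3, 1, 0) satisfies everything: constraint 4: p - q = -3; constraint 7: q - p = 3, and the others follow.

Satisfiable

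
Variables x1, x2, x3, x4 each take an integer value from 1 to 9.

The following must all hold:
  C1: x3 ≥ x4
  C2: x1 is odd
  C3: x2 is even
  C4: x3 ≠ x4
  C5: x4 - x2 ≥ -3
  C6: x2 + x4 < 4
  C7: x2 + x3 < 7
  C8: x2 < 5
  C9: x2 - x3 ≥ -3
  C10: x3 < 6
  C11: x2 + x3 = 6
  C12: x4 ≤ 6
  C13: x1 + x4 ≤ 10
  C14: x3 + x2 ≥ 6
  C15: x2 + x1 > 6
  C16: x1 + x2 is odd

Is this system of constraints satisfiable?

One satisfying assignment is x1 = 7, x2 = 2, x3 = 4, x4 = 1.
For the less obvious constraints — constraint 5: x4 - x2 = -1; constraint 6: x2 + x4 = 3 — and the others hold by inspection.

Satisfiable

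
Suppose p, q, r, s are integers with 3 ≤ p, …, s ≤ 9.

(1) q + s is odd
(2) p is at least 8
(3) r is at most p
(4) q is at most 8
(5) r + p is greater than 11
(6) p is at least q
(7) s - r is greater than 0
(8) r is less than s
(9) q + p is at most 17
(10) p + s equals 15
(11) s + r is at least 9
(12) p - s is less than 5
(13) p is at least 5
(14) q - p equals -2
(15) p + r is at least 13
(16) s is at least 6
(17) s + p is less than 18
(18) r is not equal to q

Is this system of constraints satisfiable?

Try p = 9, q = 7, r = 4, s = 6.
Check constraint 5: r + p = 13; constraint 7: s - r = 2. The remaining constraints are straightforward to verify.

Satisfiable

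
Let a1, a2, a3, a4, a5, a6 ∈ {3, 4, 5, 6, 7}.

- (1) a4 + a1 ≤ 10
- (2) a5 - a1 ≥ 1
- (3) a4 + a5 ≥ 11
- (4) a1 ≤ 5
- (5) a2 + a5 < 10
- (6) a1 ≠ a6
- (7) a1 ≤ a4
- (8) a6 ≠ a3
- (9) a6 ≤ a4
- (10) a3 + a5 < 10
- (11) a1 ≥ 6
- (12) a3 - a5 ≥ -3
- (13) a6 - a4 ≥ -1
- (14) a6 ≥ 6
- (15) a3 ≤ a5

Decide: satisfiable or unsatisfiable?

From constraints 9 and 14: a4 ≥ a6 ≥ 6. From constraint 11: a1 ≥ 6. Hence a4 + a1 ≥ 12. But constraint 1 requires a4 + a1 ≤ 10, and 10 < 12. Contradiction.

Unsatisfiable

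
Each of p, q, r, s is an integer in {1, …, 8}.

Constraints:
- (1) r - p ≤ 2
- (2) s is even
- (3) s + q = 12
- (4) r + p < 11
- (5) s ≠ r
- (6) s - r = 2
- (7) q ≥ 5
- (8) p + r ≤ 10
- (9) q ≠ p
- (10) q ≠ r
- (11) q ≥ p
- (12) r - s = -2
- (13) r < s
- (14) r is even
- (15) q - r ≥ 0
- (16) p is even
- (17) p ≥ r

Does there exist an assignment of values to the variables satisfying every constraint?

Take p = 4, q = 6, r = 4, s = 6. Then constraint 1: r - p = 0; constraint 3: s + q = 12; constraint 4: r + p = 8, and every other listed constraint is also met.

Satisfiable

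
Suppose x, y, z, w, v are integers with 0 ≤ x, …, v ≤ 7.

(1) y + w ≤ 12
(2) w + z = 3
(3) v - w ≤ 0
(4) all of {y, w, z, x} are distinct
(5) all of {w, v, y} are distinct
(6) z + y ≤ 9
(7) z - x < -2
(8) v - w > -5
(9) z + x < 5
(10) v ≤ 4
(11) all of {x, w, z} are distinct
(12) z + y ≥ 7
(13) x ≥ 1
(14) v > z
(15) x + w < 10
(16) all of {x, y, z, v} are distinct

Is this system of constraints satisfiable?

Satisfiable

The assignment x = 4, y = 7, z = 0, w = 3, v = 1 works:
  constraint 1 holds since y + w = 10.
  constraint 2 holds since w + z = 3.
  constraint 3 holds since v - w = -2.
The rest check out directly.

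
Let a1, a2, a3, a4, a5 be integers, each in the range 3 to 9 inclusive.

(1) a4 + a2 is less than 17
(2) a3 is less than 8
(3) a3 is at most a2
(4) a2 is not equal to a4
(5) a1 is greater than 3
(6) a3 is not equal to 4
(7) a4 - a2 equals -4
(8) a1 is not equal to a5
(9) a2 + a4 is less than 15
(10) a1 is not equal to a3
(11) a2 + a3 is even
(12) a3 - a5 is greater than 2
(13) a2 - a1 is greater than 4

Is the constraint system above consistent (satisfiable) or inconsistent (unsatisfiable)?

Take a1 = 4, a2 = 9, a3 = 7, a4 = 5, a5 = 3. Then constraint 1: a4 + a2 = 14; constraint 7: a4 - a2 = -4; constraint 9: a2 + a4 = 14, and every other listed constraint is also met.

Satisfiable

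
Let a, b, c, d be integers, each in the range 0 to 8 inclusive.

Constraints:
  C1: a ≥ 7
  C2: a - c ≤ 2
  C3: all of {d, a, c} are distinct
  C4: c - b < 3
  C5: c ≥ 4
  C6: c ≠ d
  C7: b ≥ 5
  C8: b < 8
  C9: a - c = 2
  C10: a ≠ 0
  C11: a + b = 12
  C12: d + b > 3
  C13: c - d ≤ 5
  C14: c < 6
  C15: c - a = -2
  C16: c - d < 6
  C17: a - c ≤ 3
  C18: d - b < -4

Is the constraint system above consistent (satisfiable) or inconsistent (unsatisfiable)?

Setting (a, b, c, d) = (7, 5, 5, 0) satisfies everything: constraint 2: a - c = 2; constraint 4: c - b = 0, and the others follow.

Satisfiable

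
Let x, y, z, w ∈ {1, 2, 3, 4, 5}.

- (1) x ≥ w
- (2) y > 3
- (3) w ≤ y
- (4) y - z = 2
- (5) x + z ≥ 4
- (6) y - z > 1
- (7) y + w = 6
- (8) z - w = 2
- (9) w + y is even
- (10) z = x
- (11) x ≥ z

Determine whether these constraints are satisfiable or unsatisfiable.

Take x = 3, y = 5, z = 3, w = 1. Then constraint 4: y - z = 2; constraint 5: x + z = 6, and every other listed constraint is also met.

Satisfiable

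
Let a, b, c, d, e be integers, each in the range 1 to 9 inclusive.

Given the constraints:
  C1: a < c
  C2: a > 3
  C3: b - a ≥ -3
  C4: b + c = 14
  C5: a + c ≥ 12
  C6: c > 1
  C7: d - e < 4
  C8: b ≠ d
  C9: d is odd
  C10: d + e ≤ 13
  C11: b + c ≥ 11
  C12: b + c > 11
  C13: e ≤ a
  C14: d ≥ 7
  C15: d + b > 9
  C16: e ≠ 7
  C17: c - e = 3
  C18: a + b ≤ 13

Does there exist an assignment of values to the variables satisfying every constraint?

Try a = 6, b = 5, c = 9, d = 7, e = 6.
Check constraint 3: b - a = -1; constraint 4: b + c = 14. The remaining constraints are straightforward to verify.

Satisfiable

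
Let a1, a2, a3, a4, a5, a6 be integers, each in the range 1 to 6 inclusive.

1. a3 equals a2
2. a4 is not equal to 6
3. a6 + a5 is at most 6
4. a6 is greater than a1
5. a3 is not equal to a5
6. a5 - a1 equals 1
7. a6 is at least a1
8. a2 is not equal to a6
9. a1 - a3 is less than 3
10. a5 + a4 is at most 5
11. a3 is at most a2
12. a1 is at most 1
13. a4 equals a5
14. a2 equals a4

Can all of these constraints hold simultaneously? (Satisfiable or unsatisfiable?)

From constraints 1, 13, and 14, a3 = a2 = a4 = a5, so a3 = a5. But constraint 5 says a3 ≠ a5. Contradiction.

Unsatisfiable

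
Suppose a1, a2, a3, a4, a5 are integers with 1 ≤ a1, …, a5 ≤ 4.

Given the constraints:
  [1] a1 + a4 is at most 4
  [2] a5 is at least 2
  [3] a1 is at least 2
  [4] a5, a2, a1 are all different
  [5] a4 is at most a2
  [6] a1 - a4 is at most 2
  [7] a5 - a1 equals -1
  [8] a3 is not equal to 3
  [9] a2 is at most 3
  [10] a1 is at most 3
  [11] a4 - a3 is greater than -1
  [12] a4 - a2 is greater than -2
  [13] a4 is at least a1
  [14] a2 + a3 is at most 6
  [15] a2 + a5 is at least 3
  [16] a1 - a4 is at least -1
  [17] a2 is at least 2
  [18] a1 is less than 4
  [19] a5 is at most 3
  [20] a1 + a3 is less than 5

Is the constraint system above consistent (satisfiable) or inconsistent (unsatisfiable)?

Constraints 2, 3, 9, 10, 17, and 19 confine each of a5, a2, a1 to the 2 values {2, 3}.
Constraint 4 requires all 3 of them to be distinct, but only 2 values are available — impossible by the pigeonhole principle.

Unsatisfiable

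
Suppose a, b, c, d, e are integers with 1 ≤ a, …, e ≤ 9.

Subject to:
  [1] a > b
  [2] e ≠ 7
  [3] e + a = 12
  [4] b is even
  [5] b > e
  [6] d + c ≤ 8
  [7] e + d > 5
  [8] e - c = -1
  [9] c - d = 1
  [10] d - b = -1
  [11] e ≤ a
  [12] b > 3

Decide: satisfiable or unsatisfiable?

One satisfying assignment is a = 9, b = 4, c = 4, d = 3, e = 3.
For the less obvious constraints — constraint 3: e + a = 12; constraint 6: d + c = 7; constraint 7: e + d = 6 — and the others hold by inspection.

Satisfiable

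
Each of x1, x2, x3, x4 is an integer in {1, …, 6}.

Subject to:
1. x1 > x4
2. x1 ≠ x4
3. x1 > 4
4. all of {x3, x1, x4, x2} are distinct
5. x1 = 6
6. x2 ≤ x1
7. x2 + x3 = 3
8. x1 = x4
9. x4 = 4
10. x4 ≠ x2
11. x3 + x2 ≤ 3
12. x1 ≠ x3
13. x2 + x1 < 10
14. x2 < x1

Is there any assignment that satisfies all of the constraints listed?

Unsatisfiable

Constraint 5 fixes x1 = 6 and constraint 9 fixes x4 = 4, but constraint 8 requires x1 = x4. Since 6 ≠ 4, contradiction.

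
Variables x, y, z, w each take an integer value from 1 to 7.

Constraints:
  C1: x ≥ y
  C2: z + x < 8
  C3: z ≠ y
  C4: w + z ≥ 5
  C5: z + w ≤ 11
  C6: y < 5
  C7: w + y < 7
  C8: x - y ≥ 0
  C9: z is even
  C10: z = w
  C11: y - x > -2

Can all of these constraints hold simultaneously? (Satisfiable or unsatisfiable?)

Satisfiable

Try x = 2, y = 2, z = 4, w = 4.
Check constraint 2: z + x = 6; constraint 4: w + z = 8; constraint 5: z + w = 8. The remaining constraints are straightforward to verify.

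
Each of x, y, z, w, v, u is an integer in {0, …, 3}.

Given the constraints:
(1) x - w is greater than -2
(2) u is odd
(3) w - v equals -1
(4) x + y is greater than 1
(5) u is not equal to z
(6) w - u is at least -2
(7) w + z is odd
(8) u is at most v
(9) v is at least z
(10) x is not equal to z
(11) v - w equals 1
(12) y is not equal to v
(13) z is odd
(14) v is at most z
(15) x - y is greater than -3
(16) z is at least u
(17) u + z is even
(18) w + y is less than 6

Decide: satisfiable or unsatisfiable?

Take x = 2, y = 2, z = 3, w = 2, v = 3, u = 1. Then constraint 1: x - w = 0; constraint 3: w - v = -1; constraint 4: x + y = 4, and every other listed constraint is also met.

Satisfiable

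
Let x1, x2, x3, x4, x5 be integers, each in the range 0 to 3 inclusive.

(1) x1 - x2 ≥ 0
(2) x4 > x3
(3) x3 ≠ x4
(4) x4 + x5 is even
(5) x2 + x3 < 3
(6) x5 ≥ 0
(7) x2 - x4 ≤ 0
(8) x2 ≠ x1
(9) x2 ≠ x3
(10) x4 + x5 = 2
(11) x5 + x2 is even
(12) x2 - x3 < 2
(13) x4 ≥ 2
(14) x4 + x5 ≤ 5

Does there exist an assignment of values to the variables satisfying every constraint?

Satisfiable

The assignment x1 = 2, x2 = 0, x3 = 1, x4 = 2, x5 = 0 works:
  constraint 1 holds since x1 - x2 = 2.
  constraint 5 holds since x2 + x3 = 1.
  constraint 7 holds since x2 - x4 = -2.
The rest check out directly.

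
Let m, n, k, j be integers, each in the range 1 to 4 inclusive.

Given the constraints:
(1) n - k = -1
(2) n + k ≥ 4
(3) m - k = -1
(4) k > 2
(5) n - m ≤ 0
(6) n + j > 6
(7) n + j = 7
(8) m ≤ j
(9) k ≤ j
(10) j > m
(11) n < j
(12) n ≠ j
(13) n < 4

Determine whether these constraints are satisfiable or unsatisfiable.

Satisfiable

Setting (m, n, k, j) = (3, 3, 4, 4) satisfies everything: constraint 1: n - k = -1; constraint 2: n + k = 7; constraint 3: m - k = -1, and the others follow.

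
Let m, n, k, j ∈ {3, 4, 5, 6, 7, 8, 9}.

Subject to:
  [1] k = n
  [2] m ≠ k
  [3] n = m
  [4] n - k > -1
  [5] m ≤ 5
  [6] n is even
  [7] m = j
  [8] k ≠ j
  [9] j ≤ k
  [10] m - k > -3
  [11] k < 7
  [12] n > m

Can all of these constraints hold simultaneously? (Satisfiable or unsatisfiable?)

Unsatisfiable

From constraints 1, 3, and 7, k = n = m = j, so k = j. But constraint 8 says k ≠ j. Contradiction.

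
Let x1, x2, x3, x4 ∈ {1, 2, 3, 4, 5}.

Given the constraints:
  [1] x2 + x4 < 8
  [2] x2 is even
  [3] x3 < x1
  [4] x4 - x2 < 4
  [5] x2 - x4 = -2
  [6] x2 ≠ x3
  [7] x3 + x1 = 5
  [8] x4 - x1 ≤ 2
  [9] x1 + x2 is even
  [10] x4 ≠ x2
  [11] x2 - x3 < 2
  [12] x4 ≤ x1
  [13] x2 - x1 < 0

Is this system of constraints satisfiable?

Satisfiable

The assignment x1 = 4, x2 = 2, x3 = 1, x4 = 4 works:
  constraint 1 holds since x2 + x4 = 6.
  constraint 4 holds since x4 - x2 = 2.
  constraint 5 holds since x2 - x4 = -2.
The rest check out directly.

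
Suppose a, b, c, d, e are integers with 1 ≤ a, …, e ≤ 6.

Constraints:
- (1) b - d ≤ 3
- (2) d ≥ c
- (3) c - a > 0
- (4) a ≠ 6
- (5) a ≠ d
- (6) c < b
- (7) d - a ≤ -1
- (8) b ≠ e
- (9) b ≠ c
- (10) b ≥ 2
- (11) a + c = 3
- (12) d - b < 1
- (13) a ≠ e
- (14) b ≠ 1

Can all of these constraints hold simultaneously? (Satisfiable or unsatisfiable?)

Constraints 2, 3, and 7 give d < a, a < c, c ≤ d. Chaining: d < a < c ≤ d, which forces d < d — impossible.

Unsatisfiable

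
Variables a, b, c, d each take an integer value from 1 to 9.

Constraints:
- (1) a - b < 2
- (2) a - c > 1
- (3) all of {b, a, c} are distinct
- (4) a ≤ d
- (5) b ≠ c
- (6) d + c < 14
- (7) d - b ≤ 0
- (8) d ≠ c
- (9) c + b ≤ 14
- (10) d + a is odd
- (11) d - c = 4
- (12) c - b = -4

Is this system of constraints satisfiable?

One satisfying assignment is a = 7, b = 8, c = 4, d = 8.
For the less obvious constraints — constraint 1: a - b = -1; constraint 2: a - c = 3 — and the others hold by inspection.

Satisfiable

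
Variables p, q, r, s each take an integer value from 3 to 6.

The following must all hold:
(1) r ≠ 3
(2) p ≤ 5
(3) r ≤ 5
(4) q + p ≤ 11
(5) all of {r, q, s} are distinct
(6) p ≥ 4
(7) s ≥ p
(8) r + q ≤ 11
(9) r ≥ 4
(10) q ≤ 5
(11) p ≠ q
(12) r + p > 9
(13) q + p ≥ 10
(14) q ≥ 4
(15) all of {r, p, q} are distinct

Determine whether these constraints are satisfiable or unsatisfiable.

Unsatisfiable

Constraints 2, 3, 6, 9, 10, and 14 confine each of r, p, q to the 2 values {4, 5}.
Constraint 15 requires all 3 of them to be distinct, but only 2 values are available — impossible by the pigeonhole principle.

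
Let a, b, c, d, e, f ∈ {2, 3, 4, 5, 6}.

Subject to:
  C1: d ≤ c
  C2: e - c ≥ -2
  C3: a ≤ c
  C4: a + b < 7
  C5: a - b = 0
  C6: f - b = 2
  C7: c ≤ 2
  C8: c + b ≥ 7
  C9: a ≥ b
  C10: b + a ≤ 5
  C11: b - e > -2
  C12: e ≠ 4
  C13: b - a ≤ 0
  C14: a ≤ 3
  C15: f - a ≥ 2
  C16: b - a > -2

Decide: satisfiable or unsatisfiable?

From constraint 7: c ≤ 2. From constraints 9 and 14: b ≤ a ≤ 3. Hence c + b ≤ 5. But constraint 8 requires c + b ≥ 7, and 7 > 5. Contradiction.

Unsatisfiable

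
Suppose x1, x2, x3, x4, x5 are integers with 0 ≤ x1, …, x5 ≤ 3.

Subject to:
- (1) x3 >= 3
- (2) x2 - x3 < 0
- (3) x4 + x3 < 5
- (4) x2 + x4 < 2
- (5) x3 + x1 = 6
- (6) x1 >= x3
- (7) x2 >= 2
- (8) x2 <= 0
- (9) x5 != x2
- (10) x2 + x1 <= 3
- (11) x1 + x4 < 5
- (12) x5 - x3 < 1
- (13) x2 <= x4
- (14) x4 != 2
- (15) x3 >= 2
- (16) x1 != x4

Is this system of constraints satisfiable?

Unsatisfiable

From constraint 7: x2 ≥ 2. From constraints 1 and 6: x1 ≥ x3 ≥ 3. Hence x2 + x1 ≥ 5. But constraint 10 requires x2 + x1 ≤ 3, and 3 < 5. Contradiction.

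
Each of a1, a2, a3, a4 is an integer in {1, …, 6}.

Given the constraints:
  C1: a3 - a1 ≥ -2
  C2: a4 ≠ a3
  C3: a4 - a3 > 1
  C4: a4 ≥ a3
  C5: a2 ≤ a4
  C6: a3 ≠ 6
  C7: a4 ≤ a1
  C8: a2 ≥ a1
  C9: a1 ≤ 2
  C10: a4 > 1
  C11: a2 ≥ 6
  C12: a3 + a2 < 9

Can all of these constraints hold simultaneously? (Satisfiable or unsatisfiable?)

Unsatisfiable

From constraints 5 and 11: a4 ≥ a2 and a2 ≥ 6, so a4 ≥ 6. From constraints 7 and 9: a4 ≤ a1 and a1 ≤ 2, so a4 ≤ 2. But 2 < 6, so no value of a4 works.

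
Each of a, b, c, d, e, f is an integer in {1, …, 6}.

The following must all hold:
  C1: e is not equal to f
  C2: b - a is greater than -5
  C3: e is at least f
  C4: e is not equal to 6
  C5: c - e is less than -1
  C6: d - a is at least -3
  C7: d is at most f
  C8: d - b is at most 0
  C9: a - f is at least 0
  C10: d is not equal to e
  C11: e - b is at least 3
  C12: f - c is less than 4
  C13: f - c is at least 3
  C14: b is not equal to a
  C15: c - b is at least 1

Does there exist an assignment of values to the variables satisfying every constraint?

Constraints 6, 8, 9, 13, and 15 give d − a ≥ -3, a − f ≥ 0, f − c ≥ 3, c − b ≥ 1, b − d ≥ 0.
Adding all 5 inequalities: the left sides telescope to 0, and the right sides sum to (-3) + 0 + 3 + 1 + 0 = 1. So 0 ≥ 1, which is false.

Unsatisfiable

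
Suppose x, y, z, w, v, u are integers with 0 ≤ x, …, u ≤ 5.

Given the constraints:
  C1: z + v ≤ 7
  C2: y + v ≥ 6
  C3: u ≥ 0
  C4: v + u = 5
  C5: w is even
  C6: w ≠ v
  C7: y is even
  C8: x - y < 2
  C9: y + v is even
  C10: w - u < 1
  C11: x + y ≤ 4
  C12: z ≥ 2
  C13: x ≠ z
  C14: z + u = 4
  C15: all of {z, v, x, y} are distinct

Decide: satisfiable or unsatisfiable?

Satisfiable

The assignment x = 1, y = 2, z = 3, w = 0, v = 4, u = 1 works:
  constraint 1 holds since z + v = 7.
  constraint 2 holds since y + v = 6.
  constraint 4 holds since v + u = 5.
The rest check out directly.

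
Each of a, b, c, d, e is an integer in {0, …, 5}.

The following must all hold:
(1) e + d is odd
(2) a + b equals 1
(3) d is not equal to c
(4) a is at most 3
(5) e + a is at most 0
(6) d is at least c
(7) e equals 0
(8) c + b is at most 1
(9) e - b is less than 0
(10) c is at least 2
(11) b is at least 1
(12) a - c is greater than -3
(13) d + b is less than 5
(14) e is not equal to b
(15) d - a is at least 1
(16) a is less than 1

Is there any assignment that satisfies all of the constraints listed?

From constraint 10: c ≥ 2. From constraint 11: b ≥ 1. Hence c + b ≥ 3. But constraint 8 requires c + b ≤ 1, and 1 < 3. Contradiction.

Unsatisfiable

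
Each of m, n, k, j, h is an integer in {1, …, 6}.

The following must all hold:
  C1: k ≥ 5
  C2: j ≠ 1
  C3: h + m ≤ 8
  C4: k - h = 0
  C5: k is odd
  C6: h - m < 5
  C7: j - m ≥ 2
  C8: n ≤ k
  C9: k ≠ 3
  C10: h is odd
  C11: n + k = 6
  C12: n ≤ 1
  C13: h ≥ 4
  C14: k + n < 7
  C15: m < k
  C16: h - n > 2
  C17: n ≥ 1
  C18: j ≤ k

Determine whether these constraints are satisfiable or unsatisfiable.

Satisfiable

Setting (m, n, k, j, h) = (3, 1, 5, 5, 5) satisfies everything: constraint 3: h + m = 8; constraint 4: k - h = 0, and the others follow.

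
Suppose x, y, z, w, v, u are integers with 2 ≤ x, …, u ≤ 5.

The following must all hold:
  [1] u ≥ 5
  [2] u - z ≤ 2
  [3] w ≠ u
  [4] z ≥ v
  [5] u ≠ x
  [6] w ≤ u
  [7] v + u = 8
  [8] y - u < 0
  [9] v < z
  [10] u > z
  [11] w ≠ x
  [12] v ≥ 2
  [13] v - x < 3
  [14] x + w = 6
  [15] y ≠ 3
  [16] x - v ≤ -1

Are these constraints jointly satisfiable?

Satisfiable

Take x = 2, y = 2, z = 4, w = 4, v = 3, u = 5. Then constraint 2: u - z = 1; constraint 7: v + u = 8; constraint 8: y - u = -3, and every other listed constraint is also met.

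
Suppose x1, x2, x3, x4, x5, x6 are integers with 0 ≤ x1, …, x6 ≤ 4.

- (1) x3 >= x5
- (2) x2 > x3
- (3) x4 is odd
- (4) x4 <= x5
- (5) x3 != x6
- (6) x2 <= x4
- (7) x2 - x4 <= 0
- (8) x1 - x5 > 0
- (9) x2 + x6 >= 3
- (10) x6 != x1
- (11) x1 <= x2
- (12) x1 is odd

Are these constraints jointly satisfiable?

Constraints 4, 7, 8, and 11 give x5 < x1, x1 ≤ x2, x2 ≤ x4, x4 ≤ x5. Chaining: x5 < x1 ≤ x2 ≤ x4 ≤ x5, which forces x5 < x5 — impossible.

Unsatisfiable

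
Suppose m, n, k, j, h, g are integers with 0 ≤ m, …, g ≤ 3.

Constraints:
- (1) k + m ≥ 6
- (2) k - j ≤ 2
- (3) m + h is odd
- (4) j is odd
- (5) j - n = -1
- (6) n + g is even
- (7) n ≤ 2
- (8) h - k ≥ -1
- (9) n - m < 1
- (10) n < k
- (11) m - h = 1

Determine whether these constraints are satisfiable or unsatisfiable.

Satisfiable

Setting (m, n, k, j, h, g) = (3, 2, 3, 1, 2, 0) satisfies everything: constraint 1: k + m = 6; constraint 2: k - j = 2; constraint 5: j - n = -1, and the others follow.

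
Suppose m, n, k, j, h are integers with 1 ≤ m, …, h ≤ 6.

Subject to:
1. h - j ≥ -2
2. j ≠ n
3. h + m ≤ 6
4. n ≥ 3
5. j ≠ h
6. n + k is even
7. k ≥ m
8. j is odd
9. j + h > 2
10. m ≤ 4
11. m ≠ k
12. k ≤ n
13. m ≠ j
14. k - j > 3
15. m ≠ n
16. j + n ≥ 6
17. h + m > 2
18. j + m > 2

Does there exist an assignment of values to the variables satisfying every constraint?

Satisfiable

Take m = 3, n = 5, k = 5, j = 1, h = 2. Then constraint 1: h - j = 1; constraint 3: h + m = 5; constraint 9: j + h = 3, and every other listed constraint is also met.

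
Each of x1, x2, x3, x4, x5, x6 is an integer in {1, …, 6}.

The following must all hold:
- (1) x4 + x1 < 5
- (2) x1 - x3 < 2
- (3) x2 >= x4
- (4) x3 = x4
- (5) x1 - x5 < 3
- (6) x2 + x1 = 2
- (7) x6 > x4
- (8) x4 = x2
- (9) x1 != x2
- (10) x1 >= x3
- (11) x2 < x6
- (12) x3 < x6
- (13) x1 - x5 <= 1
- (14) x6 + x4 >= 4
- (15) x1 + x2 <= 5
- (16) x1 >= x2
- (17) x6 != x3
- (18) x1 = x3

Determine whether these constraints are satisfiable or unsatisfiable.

Unsatisfiable

From constraints 4, 8, and 18, x1 = x3 = x4 = x2, so x1 = x2. But constraint 9 says x1 ≠ x2. Contradiction.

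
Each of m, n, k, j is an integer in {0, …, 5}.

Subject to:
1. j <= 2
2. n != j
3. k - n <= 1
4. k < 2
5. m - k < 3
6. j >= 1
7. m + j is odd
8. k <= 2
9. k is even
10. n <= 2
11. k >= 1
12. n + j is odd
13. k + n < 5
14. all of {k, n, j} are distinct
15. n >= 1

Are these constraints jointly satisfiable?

Constraints 1, 6, 8, 10, 11, and 15 confine each of k, n, j to the 2 values {1, 2}.
Constraint 14 requires all 3 of them to be distinct, but only 2 values are available — impossible by the pigeonhole principle.

Unsatisfiable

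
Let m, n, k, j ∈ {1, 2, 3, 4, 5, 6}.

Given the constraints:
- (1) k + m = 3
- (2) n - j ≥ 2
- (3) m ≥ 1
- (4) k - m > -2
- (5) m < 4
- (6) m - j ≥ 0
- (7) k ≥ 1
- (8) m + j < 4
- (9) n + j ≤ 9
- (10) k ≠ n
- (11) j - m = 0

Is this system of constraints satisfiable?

Satisfiable

Take m = 1, n = 5, k = 2, j = 1. Then constraint 1: k + m = 3; constraint 2: n - j = 4; constraint 4: k - m = 1, and every other listed constraint is also met.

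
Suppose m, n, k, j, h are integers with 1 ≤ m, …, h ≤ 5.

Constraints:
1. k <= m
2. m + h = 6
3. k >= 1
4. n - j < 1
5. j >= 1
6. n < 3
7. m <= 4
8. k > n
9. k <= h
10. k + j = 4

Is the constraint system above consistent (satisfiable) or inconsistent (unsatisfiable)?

Take m = 4, n = 1, k = 2, j = 2, h = 2. Then constraint 2: m + h = 6; constraint 4: n - j = -1; constraint 10: k + j = 4, and every other listed constraint is also met.

Satisfiable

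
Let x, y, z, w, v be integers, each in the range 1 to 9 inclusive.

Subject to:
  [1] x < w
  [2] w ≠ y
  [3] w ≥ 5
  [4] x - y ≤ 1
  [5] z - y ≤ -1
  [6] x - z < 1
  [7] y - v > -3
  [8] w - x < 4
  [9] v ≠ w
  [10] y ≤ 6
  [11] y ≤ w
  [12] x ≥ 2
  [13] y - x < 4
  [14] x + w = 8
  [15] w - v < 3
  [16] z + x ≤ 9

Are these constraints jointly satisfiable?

Take x = 3, y = 4, z = 3, w = 5, v = 4. Then constraint 4: x - y = -1; constraint 5: z - y = -1; constraint 6: x - z = 0, and every other listed constraint is also met.

Satisfiable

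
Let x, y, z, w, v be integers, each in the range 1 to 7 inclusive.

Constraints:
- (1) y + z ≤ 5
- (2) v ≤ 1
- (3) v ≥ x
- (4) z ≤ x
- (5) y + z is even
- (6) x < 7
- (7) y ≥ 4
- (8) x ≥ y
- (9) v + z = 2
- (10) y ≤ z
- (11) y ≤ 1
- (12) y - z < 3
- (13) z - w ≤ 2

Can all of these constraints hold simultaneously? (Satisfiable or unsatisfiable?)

From constraints 7 and 8: x ≥ y and y ≥ 4, so x ≥ 4. From constraints 2 and 3: x ≤ v and v ≤ 1, so x ≤ 1. But 1 < 4, so no value of x works.

Unsatisfiable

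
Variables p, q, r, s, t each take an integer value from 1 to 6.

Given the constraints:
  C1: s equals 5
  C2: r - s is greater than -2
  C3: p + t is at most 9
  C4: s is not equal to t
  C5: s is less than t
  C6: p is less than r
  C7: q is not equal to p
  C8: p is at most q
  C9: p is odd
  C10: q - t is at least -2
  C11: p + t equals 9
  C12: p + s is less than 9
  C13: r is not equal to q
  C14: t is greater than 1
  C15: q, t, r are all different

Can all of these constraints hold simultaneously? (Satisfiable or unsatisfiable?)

The assignment p = 3, q = 5, r = 4, s = 5, t = 6 works:
  constraint 2 holds since r - s = -1.
  constraint 3 holds since p + t = 9.
  constraint 10 holds since q - t = -1.
The rest check out directly.

Satisfiable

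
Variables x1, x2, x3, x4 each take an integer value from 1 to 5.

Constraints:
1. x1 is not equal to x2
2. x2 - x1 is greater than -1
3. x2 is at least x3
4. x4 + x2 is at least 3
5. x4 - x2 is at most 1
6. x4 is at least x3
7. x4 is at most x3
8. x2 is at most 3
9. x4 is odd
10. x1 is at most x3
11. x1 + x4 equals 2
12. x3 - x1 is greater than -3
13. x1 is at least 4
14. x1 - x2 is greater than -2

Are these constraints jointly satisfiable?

Unsatisfiable

From constraints 10 and 13: x3 ≥ x1 and x1 ≥ 4, so x3 ≥ 4. From constraints 3 and 8: x3 ≤ x2 and x2 ≤ 3, so x3 ≤ 3. But 3 < 4, so no value of x3 works.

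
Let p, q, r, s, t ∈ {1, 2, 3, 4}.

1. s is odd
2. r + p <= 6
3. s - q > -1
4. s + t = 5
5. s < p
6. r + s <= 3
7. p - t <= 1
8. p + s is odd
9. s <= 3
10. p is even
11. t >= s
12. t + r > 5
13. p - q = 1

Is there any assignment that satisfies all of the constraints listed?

Satisfiable

Take p = 2, q = 1, r = 2, s = 1, t = 4. Then constraint 2: r + p = 4; constraint 3: s - q = 0, and every other listed constraint is also met.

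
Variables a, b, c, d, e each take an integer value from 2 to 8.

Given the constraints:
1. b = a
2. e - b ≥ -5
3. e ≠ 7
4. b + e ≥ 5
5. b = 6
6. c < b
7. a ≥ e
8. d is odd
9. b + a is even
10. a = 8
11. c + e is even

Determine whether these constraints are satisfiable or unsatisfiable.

Constraint 5 fixes b = 6 and constraint 10 fixes a = 8, but constraint 1 requires b = a. Since 6 ≠ 8, contradiction.

Unsatisfiable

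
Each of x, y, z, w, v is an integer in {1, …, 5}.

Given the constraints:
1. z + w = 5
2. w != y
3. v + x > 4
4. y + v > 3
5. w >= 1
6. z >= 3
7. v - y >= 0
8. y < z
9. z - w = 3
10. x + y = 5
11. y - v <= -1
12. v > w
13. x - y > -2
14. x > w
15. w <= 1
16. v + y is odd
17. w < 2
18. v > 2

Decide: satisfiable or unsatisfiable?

One satisfying assignment is x = 3, y = 2, z = 4, w = 1, v = 3.
For the less obvious constraints — constraint 1: z + w = 5; constraint 3: v + x = 6 — and the others hold by inspection.

Satisfiable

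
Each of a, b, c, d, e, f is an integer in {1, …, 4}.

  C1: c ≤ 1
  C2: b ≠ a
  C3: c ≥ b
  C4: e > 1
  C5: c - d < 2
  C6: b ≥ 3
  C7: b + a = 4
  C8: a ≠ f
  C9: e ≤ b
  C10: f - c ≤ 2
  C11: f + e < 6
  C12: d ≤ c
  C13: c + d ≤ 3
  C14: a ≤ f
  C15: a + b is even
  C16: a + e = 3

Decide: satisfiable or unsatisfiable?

From constraint 6: b ≥ 3. From constraints 1 and 3: b ≤ c and c ≤ 1, so b ≤ 1. But 1 < 3, so no value of b works.

Unsatisfiable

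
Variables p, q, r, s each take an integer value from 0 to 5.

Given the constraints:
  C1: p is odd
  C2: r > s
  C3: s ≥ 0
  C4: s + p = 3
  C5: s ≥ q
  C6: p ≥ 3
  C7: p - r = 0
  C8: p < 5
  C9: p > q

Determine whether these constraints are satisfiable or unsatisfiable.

Take p = 3, q = 0, r = 3, s = 0. Then constraint 4: s + p = 3; constraint 7: p - r = 0, and every other listed constraint is also met.

Satisfiable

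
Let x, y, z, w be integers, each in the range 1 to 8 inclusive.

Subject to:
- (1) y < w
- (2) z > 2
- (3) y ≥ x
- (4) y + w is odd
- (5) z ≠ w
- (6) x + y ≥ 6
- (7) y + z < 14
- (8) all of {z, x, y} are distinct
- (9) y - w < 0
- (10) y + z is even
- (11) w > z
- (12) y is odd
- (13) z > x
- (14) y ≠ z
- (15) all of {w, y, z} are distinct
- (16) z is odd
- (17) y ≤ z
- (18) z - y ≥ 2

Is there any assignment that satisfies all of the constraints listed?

Satisfiable

Setting (x, y, z, w) = (4, 5, 7, 8) satisfies everything: constraint 6: x + y = 9; constraint 7: y + z = 12; constraint 9: y - w = -3, and the others follow.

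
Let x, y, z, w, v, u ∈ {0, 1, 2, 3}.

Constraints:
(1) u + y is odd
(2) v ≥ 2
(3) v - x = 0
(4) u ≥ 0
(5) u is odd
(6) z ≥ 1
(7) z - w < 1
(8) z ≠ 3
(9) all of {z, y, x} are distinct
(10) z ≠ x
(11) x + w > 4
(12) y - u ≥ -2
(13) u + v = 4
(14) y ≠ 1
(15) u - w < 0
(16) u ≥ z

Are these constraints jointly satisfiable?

Satisfiable

Try x = 3, y = 0, z = 1, w = 2, v = 3, u = 1.
Check constraint 3: v - x = 0; constraint 7: z - w = -1. The remaining constraints are straightforward to verify.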